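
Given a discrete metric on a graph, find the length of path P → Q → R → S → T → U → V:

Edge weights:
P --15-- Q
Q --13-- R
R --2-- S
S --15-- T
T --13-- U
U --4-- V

Arc length = 15 + 13 + 2 + 15 + 13 + 4 = 62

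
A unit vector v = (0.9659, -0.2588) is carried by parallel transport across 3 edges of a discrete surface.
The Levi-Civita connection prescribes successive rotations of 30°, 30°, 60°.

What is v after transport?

Total rotation: 30° + 30° + 60° = 120°. Final vector: (-0.2588, 0.9659)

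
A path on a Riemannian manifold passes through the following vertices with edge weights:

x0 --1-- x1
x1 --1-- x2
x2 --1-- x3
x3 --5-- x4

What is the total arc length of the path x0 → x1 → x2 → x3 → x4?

Arc length = 1 + 1 + 1 + 5 = 8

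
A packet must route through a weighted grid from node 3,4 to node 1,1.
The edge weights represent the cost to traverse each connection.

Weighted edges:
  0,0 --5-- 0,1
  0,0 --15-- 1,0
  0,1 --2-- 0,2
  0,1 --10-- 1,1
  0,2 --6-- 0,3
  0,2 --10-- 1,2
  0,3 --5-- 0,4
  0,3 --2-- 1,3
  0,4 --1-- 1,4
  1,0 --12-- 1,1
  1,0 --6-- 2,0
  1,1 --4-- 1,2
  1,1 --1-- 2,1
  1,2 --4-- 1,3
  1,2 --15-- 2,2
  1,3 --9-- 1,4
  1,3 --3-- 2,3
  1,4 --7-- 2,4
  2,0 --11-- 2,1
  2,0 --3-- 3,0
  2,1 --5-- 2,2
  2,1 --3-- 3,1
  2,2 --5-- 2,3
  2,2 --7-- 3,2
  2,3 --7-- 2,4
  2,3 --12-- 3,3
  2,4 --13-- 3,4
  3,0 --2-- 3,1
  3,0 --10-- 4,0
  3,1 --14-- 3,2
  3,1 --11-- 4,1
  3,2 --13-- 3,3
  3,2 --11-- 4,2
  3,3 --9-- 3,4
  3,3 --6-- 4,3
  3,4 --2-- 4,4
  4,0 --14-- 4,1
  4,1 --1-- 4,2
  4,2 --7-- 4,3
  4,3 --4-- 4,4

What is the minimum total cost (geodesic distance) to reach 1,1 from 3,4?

Shortest path: 3,4 → 4,4 → 4,3 → 4,2 → 4,1 → 3,1 → 2,1 → 1,1, total weight = 29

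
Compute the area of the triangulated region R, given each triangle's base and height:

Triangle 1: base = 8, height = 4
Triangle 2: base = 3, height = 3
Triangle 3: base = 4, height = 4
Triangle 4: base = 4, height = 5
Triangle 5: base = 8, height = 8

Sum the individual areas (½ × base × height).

(1/2)×8×4 + (1/2)×3×3 + (1/2)×4×4 + (1/2)×4×5 + (1/2)×8×8 = 70.5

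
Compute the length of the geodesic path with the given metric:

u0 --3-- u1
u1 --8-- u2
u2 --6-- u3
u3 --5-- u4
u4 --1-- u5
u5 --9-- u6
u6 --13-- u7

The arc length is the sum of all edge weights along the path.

Arc length = 3 + 8 + 6 + 5 + 1 + 9 + 13 = 45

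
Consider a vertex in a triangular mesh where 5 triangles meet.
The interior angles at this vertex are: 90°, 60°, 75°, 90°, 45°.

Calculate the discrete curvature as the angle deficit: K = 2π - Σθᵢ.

Sum of angles = 360°. K = 360° - 360° = 0° = 0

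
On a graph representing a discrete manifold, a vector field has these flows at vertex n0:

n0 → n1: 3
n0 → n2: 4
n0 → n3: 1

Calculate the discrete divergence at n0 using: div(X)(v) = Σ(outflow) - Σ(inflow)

Divergence = sum of outgoing flows = 3 + 4 + 1 = 8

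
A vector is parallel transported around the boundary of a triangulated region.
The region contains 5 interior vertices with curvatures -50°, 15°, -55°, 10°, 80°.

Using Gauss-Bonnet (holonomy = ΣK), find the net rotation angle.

Holonomy = total enclosed curvature = (-50°) + 15° + (-55°) + 10° + 80° = 0°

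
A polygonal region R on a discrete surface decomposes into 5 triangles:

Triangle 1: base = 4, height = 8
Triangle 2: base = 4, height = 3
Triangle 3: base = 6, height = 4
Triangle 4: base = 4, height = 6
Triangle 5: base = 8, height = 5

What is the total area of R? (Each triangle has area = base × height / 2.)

(1/2)×4×8 + (1/2)×4×3 + (1/2)×6×4 + (1/2)×4×6 + (1/2)×8×5 = 66.0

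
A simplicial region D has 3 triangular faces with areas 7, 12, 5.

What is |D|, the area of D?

7 + 12 + 5 = 24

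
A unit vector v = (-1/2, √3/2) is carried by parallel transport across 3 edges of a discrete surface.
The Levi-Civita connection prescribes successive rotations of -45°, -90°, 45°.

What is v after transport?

Total rotation: (-45°) + (-90°) + 45° = -90°. Final vector: (0.8660, 0.5000)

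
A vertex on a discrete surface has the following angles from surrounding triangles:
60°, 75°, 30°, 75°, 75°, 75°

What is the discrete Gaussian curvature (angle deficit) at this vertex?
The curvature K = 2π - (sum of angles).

Sum of angles = 390°. K = 360° - 390° = -30°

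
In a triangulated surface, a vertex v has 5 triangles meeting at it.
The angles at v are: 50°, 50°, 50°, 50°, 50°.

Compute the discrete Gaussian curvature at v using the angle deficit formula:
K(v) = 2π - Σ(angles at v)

Sum of angles = 250°. K = 360° - 250° = 110° = 11π/18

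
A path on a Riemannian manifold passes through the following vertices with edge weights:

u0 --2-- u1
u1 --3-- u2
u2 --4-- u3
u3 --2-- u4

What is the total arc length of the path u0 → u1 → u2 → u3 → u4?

Arc length = 2 + 3 + 4 + 2 = 11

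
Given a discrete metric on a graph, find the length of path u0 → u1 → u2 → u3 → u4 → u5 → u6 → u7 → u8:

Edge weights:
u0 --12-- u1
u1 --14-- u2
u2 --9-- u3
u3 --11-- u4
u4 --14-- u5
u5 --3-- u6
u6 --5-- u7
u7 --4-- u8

Arc length = 12 + 14 + 9 + 11 + 14 + 3 + 5 + 4 = 72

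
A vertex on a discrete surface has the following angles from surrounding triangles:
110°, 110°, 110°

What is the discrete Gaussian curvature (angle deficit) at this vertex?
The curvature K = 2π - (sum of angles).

Sum of angles = 330°. K = 360° - 330° = 30°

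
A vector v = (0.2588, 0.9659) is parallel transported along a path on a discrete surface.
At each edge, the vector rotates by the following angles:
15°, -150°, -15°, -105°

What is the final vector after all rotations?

Total rotation: 15° + (-150°) + (-15°) + (-105°) = -255° ≡ 105° (mod 360°). Final vector: (-1, 0)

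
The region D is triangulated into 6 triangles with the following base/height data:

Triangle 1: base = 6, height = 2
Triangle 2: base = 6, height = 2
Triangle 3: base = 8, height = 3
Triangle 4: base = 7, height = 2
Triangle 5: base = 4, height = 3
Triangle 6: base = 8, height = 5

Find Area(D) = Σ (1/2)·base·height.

(1/2)×6×2 + (1/2)×6×2 + (1/2)×8×3 + (1/2)×7×2 + (1/2)×4×3 + (1/2)×8×5 = 57.0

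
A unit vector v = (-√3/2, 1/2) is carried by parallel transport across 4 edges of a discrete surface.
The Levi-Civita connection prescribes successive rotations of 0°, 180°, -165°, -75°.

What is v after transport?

Total rotation: 0° + 180° + (-165°) + (-75°) = -60°. Final vector: (0, 1)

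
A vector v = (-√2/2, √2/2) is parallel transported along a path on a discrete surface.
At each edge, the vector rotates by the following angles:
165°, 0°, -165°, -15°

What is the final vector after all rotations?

Total rotation: 165° + 0° + (-165°) + (-15°) = -15°. Final vector: (-0.5000, 0.8660)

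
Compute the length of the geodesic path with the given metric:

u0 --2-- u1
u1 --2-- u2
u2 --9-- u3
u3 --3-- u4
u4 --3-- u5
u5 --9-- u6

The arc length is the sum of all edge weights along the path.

Arc length = 2 + 2 + 9 + 3 + 3 + 9 = 28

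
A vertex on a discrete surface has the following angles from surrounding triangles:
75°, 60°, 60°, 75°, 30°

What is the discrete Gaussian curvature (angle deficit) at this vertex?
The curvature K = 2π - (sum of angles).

Sum of angles = 300°. K = 360° - 300° = 60° = π/3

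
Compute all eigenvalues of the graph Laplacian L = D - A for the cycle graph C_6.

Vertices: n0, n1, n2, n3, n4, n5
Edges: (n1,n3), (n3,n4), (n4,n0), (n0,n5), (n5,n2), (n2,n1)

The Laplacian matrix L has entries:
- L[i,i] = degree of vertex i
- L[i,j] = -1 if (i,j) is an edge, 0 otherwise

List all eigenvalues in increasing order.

The cycle graph C_n has Laplacian eigenvalues λ_k = 2 − 2cos(2πk/n), k = 0, 1, …, n−1. Here n = 6:
k=0: 2 − 2cos(0) = 0.0; k=1: 2 − 2cos(π/3) = 1.0; k=2: 2 − 2cos(2π/3) = 3.0; k=3: 2 − 2cos(π) = 4.0; k=4: 2 − 2cos(4π/3) = 3.0; k=5: 2 − 2cos(5π/3) = 1.0.
Laplacian eigenvalues (increasing order): [0.0, 1.0, 1.0, 3.0, 3.0, 4.0]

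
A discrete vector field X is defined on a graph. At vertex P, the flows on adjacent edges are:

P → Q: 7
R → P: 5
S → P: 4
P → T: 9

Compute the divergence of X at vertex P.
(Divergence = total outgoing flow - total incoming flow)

Divergence = sum of outgoing flows = 7 + (-5) + (-4) + 9 = 7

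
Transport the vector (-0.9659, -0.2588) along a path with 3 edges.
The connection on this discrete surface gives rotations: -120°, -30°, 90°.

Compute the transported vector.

Total rotation: (-120°) + (-30°) + 90° = -60°. Final vector: (-0.7071, 0.7071)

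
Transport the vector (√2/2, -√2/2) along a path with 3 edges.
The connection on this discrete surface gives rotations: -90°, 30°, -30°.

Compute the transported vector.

Total rotation: (-90°) + 30° + (-30°) = -90°. Final vector: (-0.7071, -0.7071)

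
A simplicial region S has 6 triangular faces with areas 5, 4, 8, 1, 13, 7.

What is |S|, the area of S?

5 + 4 + 8 + 1 + 13 + 7 = 38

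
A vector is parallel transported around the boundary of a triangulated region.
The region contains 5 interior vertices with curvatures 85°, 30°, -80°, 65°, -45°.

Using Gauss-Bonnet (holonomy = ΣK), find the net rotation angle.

Holonomy = total enclosed curvature = 85° + 30° + (-80°) + 65° + (-45°) = 55°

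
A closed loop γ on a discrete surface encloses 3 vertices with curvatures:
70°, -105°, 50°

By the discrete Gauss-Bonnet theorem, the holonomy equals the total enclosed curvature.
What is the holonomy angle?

Holonomy = total enclosed curvature = 70° + (-105°) + 50° = 15°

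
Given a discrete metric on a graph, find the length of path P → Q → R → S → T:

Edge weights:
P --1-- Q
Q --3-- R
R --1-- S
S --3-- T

Arc length = 1 + 3 + 1 + 3 = 8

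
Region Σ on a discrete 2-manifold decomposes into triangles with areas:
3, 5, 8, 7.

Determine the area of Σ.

3 + 5 + 8 + 7 = 23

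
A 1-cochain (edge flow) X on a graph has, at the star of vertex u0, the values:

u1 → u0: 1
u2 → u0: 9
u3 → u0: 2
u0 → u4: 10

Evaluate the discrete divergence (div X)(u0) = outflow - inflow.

Divergence = sum of outgoing flows = (-1) + (-9) + (-2) + 10 = -2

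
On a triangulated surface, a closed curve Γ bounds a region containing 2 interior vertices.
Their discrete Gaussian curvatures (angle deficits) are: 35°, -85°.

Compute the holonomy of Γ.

Holonomy = total enclosed curvature = 35° + (-85°) = -50°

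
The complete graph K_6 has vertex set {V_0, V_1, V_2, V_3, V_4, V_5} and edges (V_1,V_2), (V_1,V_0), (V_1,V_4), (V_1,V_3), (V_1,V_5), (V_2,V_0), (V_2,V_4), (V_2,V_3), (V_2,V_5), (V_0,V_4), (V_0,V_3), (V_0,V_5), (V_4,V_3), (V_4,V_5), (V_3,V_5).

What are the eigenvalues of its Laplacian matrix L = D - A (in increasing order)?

For the complete graph K_n, L = nI − J (J = all-ones matrix). J has eigenvalues n (once, eigenvector 𝟙) and 0 (multiplicity n−1), so L has eigenvalues 0 (once) and n (multiplicity n−1). Here n = 6: eigenvalue 0 once and 6 with multiplicity 5.
Laplacian eigenvalues (increasing order): [0.0, 6.0, 6.0, 6.0, 6.0, 6.0]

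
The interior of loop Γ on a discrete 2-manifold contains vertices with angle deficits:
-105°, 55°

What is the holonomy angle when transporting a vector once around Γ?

Holonomy = total enclosed curvature = (-105°) + 55° = -50°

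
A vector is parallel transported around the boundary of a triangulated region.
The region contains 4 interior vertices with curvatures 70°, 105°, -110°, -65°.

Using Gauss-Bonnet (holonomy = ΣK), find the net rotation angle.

Holonomy = total enclosed curvature = 70° + 105° + (-110°) + (-65°) = 0°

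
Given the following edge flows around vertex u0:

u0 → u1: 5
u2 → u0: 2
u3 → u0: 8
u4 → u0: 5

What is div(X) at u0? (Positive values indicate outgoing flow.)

Divergence = sum of outgoing flows = 5 + (-2) + (-8) + (-5) = -10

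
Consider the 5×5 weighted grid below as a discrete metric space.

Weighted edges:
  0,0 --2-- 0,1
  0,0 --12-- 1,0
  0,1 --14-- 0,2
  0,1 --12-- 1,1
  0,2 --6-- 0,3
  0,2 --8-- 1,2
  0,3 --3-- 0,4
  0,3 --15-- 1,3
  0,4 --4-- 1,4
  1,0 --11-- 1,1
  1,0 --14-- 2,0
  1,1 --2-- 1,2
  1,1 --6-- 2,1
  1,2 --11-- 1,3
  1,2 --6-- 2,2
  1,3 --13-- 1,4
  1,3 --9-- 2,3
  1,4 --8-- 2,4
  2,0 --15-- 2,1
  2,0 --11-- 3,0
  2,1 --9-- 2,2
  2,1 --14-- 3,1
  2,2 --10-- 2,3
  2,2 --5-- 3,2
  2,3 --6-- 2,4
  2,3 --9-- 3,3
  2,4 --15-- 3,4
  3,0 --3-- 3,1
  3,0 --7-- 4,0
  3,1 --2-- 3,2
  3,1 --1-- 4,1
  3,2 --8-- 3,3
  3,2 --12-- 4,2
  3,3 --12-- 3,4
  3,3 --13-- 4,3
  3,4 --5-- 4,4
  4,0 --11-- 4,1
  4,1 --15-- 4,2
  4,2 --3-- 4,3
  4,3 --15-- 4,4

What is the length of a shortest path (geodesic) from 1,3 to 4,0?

Shortest path: 1,3 → 1,2 → 2,2 → 3,2 → 3,1 → 3,0 → 4,0, total weight = 34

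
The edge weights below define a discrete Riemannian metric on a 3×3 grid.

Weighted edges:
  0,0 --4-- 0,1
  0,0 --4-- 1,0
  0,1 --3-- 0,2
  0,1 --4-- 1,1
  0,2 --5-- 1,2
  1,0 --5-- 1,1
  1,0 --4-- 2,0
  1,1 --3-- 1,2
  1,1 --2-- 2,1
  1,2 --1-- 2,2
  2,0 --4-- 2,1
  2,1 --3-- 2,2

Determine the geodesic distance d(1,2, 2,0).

Shortest path: 1,2 → 2,2 → 2,1 → 2,0, total weight = 8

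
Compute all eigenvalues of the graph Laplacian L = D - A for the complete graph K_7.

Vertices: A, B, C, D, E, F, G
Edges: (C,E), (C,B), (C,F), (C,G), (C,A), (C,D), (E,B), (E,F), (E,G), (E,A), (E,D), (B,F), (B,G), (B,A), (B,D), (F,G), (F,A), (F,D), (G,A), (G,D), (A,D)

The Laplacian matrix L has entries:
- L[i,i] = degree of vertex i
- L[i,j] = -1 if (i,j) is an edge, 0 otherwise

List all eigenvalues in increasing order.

For the complete graph K_n, L = nI − J (J = all-ones matrix). J has eigenvalues n (once, eigenvector 𝟙) and 0 (multiplicity n−1), so L has eigenvalues 0 (once) and n (multiplicity n−1). Here n = 7: eigenvalue 0 once and 7 with multiplicity 6.
Laplacian eigenvalues (increasing order): [0.0, 7.0, 7.0, 7.0, 7.0, 7.0, 7.0]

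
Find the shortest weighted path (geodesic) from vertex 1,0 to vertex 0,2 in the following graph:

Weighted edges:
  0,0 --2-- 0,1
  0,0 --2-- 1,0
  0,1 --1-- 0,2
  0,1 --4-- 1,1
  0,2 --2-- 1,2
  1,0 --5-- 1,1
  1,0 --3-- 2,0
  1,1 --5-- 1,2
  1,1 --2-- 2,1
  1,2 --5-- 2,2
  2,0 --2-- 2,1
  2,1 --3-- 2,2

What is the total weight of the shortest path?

Shortest path: 1,0 → 0,0 → 0,1 → 0,2, total weight = 5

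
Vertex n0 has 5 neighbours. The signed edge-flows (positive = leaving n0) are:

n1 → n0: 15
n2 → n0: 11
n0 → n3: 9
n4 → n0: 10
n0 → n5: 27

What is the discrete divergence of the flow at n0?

Divergence = sum of outgoing flows = (-15) + (-11) + 9 + (-10) + 27 = 0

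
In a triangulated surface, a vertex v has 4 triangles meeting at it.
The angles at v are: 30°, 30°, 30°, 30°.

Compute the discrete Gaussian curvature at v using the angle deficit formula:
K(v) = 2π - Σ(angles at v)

Sum of angles = 120°. K = 360° - 120° = 240°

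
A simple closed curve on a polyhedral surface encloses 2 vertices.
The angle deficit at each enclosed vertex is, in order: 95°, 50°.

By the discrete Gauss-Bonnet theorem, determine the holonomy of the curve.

Holonomy = total enclosed curvature = 95° + 50° = 145°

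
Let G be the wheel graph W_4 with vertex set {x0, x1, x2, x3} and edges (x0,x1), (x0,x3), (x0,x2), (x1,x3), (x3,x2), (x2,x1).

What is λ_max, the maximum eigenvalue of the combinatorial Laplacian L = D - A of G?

The wheel W_4 is the join K_1 ∨ C_3 (a hub joined to every vertex of a cycle of length 3). For a join G ∨ H (G on p vertices, H on q vertices) the Laplacian spectrum is 0, p+q, the eigenvalues of L(G) other than one 0 each shifted by +q, and the eigenvalues of L(H) other than one 0 each shifted by +p. With G = K_1 (p = 1, nothing left after dropping its 0) and H = C_3 (q = 3, eigenvalues 2 − 2cos(2πk/3), k = 0, …, 2; drop k = 0), the spectrum of W_4 is 0, 4, and 1 + (2 − 2cos(2πk/3)) = 3 − 2cos(2πk/3) for k = 1, …, 2:
k=1: 3 − 2cos(2π/3) = 4.0; k=2: 3 − 2cos(4π/3) = 4.0.
Laplacian eigenvalues: [0.0, 4.0, 4.0, 4.0]. Largest eigenvalue (spectral radius) = 4.0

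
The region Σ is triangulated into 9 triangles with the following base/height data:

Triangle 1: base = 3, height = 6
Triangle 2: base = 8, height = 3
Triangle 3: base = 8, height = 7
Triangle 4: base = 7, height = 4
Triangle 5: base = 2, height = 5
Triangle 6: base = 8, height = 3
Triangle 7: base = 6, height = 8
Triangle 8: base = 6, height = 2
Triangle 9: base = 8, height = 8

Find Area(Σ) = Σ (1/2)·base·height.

(1/2)×3×6 + (1/2)×8×3 + (1/2)×8×7 + (1/2)×7×4 + (1/2)×2×5 + (1/2)×8×3 + (1/2)×6×8 + (1/2)×6×2 + (1/2)×8×8 = 142.0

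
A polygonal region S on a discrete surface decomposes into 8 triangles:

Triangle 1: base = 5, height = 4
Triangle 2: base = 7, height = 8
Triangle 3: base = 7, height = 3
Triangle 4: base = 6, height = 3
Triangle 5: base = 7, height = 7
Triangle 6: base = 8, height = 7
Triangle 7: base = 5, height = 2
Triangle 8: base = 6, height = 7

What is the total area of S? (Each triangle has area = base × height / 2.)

(1/2)×5×4 + (1/2)×7×8 + (1/2)×7×3 + (1/2)×6×3 + (1/2)×7×7 + (1/2)×8×7 + (1/2)×5×2 + (1/2)×6×7 = 136.0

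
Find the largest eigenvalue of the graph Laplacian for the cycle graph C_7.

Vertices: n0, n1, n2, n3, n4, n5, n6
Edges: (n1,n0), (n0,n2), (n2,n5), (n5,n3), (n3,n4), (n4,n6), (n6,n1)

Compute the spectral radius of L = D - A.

The cycle graph C_n has Laplacian eigenvalues λ_k = 2 − 2cos(2πk/n), k = 0, 1, …, n−1. Here n = 7:
k=0: 2 − 2cos(0) = 0.0; k=1: 2 − 2cos(2π/7) = 0.753; k=2: 2 − 2cos(4π/7) = 2.445; k=3: 2 − 2cos(6π/7) = 3.8019; k=4: 2 − 2cos(8π/7) = 3.8019; k=5: 2 − 2cos(10π/7) = 2.445; k=6: 2 − 2cos(12π/7) = 0.753.
Laplacian eigenvalues: [0.0, 0.753, 0.753, 2.445, 2.445, 3.8019, 3.8019]. Largest eigenvalue (spectral radius) = 3.8019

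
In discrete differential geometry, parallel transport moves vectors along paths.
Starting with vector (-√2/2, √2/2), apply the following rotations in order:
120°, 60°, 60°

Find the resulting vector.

Total rotation: 120° + 60° + 60° = 240° ≡ -120° (mod 360°). Final vector: (0.9659, 0.2588)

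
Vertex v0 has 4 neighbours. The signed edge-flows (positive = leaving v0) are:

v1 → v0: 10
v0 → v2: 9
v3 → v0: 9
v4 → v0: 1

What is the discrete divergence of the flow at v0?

Divergence = sum of outgoing flows = (-10) + 9 + (-9) + (-1) = -11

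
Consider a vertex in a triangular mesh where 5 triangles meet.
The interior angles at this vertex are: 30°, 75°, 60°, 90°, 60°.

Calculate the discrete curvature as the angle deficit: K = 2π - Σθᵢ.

Sum of angles = 315°. K = 360° - 315° = 45°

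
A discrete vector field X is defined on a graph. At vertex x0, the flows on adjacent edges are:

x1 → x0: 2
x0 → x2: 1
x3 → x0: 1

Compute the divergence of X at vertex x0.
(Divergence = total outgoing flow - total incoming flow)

Divergence = sum of outgoing flows = (-2) + 1 + (-1) = -2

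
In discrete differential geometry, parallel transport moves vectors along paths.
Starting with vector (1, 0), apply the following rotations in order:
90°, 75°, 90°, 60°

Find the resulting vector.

Total rotation: 90° + 75° + 90° + 60° = 315° ≡ -45° (mod 360°). Final vector: (0.7071, -0.7071)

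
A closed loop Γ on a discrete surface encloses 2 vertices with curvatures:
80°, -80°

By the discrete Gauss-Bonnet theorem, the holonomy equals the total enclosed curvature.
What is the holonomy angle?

Holonomy = total enclosed curvature = 80° + (-80°) = 0°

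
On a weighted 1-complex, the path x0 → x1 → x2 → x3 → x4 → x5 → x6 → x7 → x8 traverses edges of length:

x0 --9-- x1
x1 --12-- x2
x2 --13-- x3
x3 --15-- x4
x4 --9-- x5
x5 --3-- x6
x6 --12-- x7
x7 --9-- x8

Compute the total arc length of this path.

Arc length = 9 + 12 + 13 + 15 + 9 + 3 + 12 + 9 = 82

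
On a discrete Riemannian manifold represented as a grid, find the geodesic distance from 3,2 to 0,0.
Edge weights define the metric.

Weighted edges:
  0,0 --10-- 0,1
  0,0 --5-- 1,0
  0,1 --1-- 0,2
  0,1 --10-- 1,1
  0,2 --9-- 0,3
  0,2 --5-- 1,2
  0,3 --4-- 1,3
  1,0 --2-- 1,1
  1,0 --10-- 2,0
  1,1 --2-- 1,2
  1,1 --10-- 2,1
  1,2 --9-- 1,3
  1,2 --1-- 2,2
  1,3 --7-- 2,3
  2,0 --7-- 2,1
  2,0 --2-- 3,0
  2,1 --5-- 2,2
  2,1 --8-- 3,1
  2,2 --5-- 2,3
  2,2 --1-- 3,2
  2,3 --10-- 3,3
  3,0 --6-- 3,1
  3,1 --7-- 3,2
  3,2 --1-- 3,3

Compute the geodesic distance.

Shortest path: 3,2 → 2,2 → 1,2 → 1,1 → 1,0 → 0,0, total weight = 11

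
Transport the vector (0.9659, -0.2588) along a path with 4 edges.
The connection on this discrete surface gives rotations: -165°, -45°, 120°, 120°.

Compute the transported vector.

Total rotation: (-165°) + (-45°) + 120° + 120° = 30°. Final vector: (0.9659, 0.2588)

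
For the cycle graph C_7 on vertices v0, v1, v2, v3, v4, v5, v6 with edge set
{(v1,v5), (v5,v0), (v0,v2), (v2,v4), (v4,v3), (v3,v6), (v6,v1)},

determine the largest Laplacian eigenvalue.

The cycle graph C_n has Laplacian eigenvalues λ_k = 2 − 2cos(2πk/n), k = 0, 1, …, n−1. Here n = 7:
k=0: 2 − 2cos(0) = 0.0; k=1: 2 − 2cos(2π/7) = 0.753; k=2: 2 − 2cos(4π/7) = 2.445; k=3: 2 − 2cos(6π/7) = 3.8019; k=4: 2 − 2cos(8π/7) = 3.8019; k=5: 2 − 2cos(10π/7) = 2.445; k=6: 2 − 2cos(12π/7) = 0.753.
Laplacian eigenvalues: [0.0, 0.753, 0.753, 2.445, 2.445, 3.8019, 3.8019]. Largest eigenvalue (spectral radius) = 3.8019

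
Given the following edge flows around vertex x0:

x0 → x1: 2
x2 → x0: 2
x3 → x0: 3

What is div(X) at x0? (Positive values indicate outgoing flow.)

Divergence = sum of outgoing flows = 2 + (-2) + (-3) = -3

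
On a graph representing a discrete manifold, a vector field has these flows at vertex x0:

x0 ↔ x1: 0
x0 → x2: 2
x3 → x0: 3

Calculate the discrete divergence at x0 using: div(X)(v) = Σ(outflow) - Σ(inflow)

Divergence = sum of outgoing flows = 0 + 2 + (-3) = -1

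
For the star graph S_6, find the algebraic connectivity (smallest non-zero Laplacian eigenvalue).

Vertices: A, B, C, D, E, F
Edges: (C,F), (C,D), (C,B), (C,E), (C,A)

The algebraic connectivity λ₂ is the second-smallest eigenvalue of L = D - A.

The star S_6 is the complete bipartite graph K_{1,5} (one hub of degree 5, 5 leaves of degree 1). The Laplacian spectrum of K_{p,q} is 0, p (multiplicity q−1), q (multiplicity p−1), p+q. With p = 1, q = 5: 0 once, 1 with multiplicity 4, and 6 once. (Check: trace L = sum of degrees = 10 = 4·1 + 6.)
Laplacian eigenvalues: [0.0, 1.0, 1.0, 1.0, 1.0, 6.0]. Algebraic connectivity (smallest non-zero eigenvalue) = 1.0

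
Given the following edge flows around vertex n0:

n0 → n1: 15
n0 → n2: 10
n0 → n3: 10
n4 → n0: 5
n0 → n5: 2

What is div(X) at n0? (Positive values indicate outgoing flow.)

Divergence = sum of outgoing flows = 15 + 10 + 10 + (-5) + 2 = 32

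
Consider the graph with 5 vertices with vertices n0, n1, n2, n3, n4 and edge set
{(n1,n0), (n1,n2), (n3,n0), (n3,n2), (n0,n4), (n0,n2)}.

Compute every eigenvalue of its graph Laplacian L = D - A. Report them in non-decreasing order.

Degrees: deg(n0) = 4, deg(n1) = 2, deg(n2) = 3, deg(n3) = 2, deg(n4) = 1.
L = D − A with rows/columns ordered (n0, n1, n2, n3, n4):
  [ 4, -1, -1, -1, -1]
  [-1,  2, -1,  0,  0]
  [-1, -1,  3, -1,  0]
  [-1,  0, -1,  2,  0]
  [-1,  0,  0,  0,  1]
Characteristic polynomial: det(λI − L) = λ(λ − 1)(λ − 2)(λ − 4)(λ − 5).
Roots: λ = 0; (λ − 1) = 0 ⇒ λ = 1; (λ − 2) = 0 ⇒ λ = 2; (λ − 4) = 0 ⇒ λ = 4; (λ − 5) = 0 ⇒ λ = 5.
(Check: the roots sum (with multiplicity) to 12, matching trace L = Σdeg = 2·6 = 12.)
Laplacian eigenvalues (increasing order): [0.0, 1.0, 2.0, 4.0, 5.0]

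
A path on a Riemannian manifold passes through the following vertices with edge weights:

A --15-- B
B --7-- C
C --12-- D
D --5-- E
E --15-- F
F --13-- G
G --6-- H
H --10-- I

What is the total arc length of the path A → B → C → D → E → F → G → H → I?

Arc length = 15 + 7 + 12 + 5 + 15 + 13 + 6 + 10 = 83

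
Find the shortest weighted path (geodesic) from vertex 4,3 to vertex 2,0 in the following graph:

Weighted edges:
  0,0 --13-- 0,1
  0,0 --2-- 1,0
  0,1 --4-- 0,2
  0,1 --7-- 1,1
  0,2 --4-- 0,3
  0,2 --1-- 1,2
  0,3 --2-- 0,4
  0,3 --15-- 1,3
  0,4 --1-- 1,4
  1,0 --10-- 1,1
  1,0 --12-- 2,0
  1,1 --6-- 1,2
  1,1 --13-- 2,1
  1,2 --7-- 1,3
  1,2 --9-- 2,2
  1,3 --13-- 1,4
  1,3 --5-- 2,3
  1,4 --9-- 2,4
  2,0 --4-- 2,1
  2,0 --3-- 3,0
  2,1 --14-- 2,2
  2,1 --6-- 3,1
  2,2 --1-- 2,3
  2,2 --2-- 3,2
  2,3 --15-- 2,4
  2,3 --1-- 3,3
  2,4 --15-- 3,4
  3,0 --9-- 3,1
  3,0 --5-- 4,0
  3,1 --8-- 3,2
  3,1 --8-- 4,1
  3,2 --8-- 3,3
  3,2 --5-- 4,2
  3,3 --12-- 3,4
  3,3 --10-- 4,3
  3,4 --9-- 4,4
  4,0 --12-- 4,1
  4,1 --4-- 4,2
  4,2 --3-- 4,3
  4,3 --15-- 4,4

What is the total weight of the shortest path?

Shortest path: 4,3 → 4,2 → 4,1 → 3,1 → 2,1 → 2,0, total weight = 25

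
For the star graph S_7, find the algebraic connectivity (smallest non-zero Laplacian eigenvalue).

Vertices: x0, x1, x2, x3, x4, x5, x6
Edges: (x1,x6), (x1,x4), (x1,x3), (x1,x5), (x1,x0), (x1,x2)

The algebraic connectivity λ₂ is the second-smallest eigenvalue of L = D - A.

The star S_7 is the complete bipartite graph K_{1,6} (one hub of degree 6, 6 leaves of degree 1). The Laplacian spectrum of K_{p,q} is 0, p (multiplicity q−1), q (multiplicity p−1), p+q. With p = 1, q = 6: 0 once, 1 with multiplicity 5, and 7 once. (Check: trace L = sum of degrees = 12 = 5·1 + 7.)
Laplacian eigenvalues: [0.0, 1.0, 1.0, 1.0, 1.0, 1.0, 7.0]. Algebraic connectivity (smallest non-zero eigenvalue) = 1.0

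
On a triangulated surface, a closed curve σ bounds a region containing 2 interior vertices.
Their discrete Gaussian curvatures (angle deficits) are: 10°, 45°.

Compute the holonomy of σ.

Holonomy = total enclosed curvature = 10° + 45° = 55°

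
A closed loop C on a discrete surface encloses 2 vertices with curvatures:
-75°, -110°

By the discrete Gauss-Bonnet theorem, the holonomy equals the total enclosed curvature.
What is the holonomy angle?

Holonomy = total enclosed curvature = (-75°) + (-110°) = -185°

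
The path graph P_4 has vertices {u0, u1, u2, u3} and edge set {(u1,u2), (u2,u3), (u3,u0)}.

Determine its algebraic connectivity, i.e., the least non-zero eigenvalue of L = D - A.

The path graph P_n has Laplacian eigenvalues λ_k = 2 − 2cos(kπ/n), k = 0, 1, …, n−1. Here n = 4:
k=0: 2 − 2cos(0) = 0.0; k=1: 2 − 2cos(π/4) = 0.5858; k=2: 2 − 2cos(π/2) = 2.0; k=3: 2 − 2cos(3π/4) = 3.4142.
Laplacian eigenvalues: [0.0, 0.5858, 2.0, 3.4142]. Algebraic connectivity (smallest non-zero eigenvalue) = 0.5858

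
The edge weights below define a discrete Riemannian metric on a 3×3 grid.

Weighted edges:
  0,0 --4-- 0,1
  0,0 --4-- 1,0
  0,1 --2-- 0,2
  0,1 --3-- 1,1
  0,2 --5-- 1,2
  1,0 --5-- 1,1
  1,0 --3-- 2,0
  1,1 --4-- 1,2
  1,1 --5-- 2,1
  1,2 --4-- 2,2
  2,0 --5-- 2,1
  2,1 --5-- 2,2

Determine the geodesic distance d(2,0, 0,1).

Shortest path: 2,0 → 1,0 → 0,0 → 0,1, total weight = 11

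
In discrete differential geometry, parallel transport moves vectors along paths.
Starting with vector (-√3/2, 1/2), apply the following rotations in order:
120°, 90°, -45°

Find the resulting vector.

Total rotation: 120° + 90° + (-45°) = 165°. Final vector: (0.7071, -0.7071)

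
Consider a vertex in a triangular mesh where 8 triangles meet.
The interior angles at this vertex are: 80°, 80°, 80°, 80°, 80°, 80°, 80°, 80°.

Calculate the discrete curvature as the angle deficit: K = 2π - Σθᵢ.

Sum of angles = 640°. K = 360° - 640° = -280° = -14π/9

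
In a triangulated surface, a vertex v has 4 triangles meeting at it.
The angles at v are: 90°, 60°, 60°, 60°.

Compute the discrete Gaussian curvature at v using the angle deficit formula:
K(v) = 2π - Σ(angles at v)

Sum of angles = 270°. K = 360° - 270° = 90°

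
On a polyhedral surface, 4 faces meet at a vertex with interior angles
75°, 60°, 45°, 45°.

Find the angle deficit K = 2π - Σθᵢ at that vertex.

Sum of angles = 225°. K = 360° - 225° = 135°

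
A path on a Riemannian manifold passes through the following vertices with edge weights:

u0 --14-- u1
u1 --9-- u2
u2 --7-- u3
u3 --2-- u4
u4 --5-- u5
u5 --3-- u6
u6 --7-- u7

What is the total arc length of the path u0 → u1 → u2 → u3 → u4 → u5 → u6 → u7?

Arc length = 14 + 9 + 7 + 2 + 5 + 3 + 7 = 47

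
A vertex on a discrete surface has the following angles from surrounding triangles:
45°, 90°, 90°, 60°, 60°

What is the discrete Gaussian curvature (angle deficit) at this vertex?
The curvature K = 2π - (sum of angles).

Sum of angles = 345°. K = 360° - 345° = 15° = π/12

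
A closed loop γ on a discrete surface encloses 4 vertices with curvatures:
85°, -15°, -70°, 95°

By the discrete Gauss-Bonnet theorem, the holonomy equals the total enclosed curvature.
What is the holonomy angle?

Holonomy = total enclosed curvature = 85° + (-15°) + (-70°) + 95° = 95°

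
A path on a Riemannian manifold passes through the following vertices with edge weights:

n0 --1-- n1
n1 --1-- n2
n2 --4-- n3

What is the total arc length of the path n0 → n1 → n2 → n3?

Arc length = 1 + 1 + 4 = 6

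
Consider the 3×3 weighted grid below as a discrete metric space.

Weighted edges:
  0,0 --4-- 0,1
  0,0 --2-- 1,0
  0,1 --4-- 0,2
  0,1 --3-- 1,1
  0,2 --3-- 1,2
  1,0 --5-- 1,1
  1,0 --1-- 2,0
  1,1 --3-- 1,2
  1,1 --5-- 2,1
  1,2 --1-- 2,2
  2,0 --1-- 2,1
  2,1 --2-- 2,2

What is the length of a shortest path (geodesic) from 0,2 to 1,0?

Shortest path: 0,2 → 1,2 → 2,2 → 2,1 → 2,0 → 1,0, total weight = 8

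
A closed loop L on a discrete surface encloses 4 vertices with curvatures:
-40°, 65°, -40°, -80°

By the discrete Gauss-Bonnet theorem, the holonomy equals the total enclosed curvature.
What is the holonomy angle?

Holonomy = total enclosed curvature = (-40°) + 65° + (-40°) + (-80°) = -95°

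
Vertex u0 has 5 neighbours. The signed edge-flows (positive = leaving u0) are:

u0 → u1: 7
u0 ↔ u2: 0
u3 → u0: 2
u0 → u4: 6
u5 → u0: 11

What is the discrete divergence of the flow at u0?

Divergence = sum of outgoing flows = 7 + 0 + (-2) + 6 + (-11) = 0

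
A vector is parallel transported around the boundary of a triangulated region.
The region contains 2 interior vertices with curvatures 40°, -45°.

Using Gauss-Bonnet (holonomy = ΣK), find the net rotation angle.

Holonomy = total enclosed curvature = 40° + (-45°) = -5°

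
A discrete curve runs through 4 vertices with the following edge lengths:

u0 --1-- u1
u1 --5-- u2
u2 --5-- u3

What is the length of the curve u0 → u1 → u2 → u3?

Arc length = 1 + 5 + 5 = 11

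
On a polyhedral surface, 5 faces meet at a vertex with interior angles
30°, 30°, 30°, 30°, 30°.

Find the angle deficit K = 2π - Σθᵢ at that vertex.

Sum of angles = 150°. K = 360° - 150° = 210°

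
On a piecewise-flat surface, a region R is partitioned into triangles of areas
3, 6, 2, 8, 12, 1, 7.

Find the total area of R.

3 + 6 + 2 + 8 + 12 + 1 + 7 = 39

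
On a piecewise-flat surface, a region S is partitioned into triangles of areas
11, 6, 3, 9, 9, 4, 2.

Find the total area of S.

11 + 6 + 3 + 9 + 9 + 4 + 2 = 44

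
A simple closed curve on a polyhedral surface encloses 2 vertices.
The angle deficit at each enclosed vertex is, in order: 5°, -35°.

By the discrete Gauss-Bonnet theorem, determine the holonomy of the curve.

Holonomy = total enclosed curvature = 5° + (-35°) = -30°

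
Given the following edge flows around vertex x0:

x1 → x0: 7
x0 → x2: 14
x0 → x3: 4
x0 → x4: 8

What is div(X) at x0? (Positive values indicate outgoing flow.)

Divergence = sum of outgoing flows = (-7) + 14 + 4 + 8 = 19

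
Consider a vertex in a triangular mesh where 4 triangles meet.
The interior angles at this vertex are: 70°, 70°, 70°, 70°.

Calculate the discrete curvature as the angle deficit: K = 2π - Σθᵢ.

Sum of angles = 280°. K = 360° - 280° = 80°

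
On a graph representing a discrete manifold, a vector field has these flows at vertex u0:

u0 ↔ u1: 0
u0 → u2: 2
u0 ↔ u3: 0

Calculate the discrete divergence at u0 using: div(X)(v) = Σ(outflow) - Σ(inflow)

Divergence = sum of outgoing flows = 0 + 2 + 0 = 2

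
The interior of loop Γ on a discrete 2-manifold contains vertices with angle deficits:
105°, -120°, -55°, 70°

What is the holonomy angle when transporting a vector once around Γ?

Holonomy = total enclosed curvature = 105° + (-120°) + (-55°) + 70° = 0°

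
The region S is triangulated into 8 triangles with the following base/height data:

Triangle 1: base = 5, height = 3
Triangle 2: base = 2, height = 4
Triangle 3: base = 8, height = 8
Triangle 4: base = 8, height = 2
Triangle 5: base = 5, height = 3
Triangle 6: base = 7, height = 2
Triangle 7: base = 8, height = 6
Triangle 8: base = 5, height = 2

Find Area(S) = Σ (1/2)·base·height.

(1/2)×5×3 + (1/2)×2×4 + (1/2)×8×8 + (1/2)×8×2 + (1/2)×5×3 + (1/2)×7×2 + (1/2)×8×6 + (1/2)×5×2 = 95.0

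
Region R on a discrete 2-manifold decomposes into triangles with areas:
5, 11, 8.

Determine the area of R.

5 + 11 + 8 = 24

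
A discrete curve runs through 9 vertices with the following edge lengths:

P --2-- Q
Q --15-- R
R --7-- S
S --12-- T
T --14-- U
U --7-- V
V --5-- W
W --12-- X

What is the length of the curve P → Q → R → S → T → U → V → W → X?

Arc length = 2 + 15 + 7 + 12 + 14 + 7 + 5 + 12 = 74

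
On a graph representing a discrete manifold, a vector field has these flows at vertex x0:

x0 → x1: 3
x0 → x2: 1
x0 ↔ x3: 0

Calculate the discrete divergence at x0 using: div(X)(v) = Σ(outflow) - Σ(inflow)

Divergence = sum of outgoing flows = 3 + 1 + 0 = 4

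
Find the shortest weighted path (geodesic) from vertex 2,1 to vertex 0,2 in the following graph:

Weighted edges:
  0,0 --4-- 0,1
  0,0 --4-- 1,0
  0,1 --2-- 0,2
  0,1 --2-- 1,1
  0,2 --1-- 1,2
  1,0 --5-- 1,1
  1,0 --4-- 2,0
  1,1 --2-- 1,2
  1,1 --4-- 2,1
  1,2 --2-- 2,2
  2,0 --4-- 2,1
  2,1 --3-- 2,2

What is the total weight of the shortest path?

Shortest path: 2,1 → 2,2 → 1,2 → 0,2, total weight = 6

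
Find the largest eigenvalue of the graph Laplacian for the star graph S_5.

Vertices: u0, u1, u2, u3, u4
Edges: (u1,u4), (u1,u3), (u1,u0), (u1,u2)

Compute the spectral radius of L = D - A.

The star S_5 is the complete bipartite graph K_{1,4} (one hub of degree 4, 4 leaves of degree 1). The Laplacian spectrum of K_{p,q} is 0, p (multiplicity q−1), q (multiplicity p−1), p+q. With p = 1, q = 4: 0 once, 1 with multiplicity 3, and 5 once. (Check: trace L = sum of degrees = 8 = 3·1 + 5.)
Laplacian eigenvalues: [0.0, 1.0, 1.0, 1.0, 5.0]. Largest eigenvalue (spectral radius) = 5.0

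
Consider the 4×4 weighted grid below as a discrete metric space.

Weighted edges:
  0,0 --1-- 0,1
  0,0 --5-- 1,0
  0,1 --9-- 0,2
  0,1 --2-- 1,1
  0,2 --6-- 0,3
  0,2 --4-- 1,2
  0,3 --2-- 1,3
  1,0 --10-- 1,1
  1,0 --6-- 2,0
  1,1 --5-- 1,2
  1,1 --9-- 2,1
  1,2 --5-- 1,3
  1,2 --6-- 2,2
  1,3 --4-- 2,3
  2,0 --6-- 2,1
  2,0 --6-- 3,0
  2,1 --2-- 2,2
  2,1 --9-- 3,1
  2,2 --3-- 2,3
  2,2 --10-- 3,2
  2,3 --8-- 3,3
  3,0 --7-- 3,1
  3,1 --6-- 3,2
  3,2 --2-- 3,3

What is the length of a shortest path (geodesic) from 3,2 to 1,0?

Shortest path: 3,2 → 2,2 → 2,1 → 2,0 → 1,0, total weight = 24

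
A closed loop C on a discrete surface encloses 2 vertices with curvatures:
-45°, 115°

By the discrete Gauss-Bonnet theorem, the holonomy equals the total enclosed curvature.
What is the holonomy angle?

Holonomy = total enclosed curvature = (-45°) + 115° = 70°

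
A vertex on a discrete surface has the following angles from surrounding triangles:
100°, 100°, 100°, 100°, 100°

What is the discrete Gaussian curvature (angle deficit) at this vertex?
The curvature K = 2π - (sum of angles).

Sum of angles = 500°. K = 360° - 500° = -140° = -7π/9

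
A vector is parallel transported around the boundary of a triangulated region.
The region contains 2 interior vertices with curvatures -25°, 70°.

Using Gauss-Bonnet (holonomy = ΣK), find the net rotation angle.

Holonomy = total enclosed curvature = (-25°) + 70° = 45°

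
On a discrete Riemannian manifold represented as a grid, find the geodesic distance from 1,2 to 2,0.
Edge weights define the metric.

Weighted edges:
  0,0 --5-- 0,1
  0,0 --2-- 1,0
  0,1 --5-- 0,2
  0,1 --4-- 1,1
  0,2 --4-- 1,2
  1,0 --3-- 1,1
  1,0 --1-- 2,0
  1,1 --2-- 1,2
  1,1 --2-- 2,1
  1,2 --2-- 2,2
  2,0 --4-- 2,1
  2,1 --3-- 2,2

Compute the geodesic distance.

Shortest path: 1,2 → 1,1 → 1,0 → 2,0, total weight = 6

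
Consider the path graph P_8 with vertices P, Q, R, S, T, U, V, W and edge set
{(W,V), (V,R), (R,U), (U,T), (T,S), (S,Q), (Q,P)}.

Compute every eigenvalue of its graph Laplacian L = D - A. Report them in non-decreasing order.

The path graph P_n has Laplacian eigenvalues λ_k = 2 − 2cos(kπ/n), k = 0, 1, …, n−1. Here n = 8:
k=0: 2 − 2cos(0) = 0.0; k=1: 2 − 2cos(π/8) = 0.1522; k=2: 2 − 2cos(π/4) = 0.5858; k=3: 2 − 2cos(3π/8) = 1.2346; k=4: 2 − 2cos(π/2) = 2.0; k=5: 2 − 2cos(5π/8) = 2.7654; k=6: 2 − 2cos(3π/4) = 3.4142; k=7: 2 − 2cos(7π/8) = 3.8478.
Laplacian eigenvalues (increasing order): [0.0, 0.1522, 0.5858, 1.2346, 2.0, 2.7654, 3.4142, 3.8478]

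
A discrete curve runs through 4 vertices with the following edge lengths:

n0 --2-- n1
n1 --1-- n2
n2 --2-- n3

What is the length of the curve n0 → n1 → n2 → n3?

Arc length = 2 + 1 + 2 = 5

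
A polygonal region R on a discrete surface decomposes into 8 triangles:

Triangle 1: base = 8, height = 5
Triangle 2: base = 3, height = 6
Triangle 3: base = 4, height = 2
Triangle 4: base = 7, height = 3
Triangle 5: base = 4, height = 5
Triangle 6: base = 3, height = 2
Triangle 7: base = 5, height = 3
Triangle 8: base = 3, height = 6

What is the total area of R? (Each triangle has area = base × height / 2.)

(1/2)×8×5 + (1/2)×3×6 + (1/2)×4×2 + (1/2)×7×3 + (1/2)×4×5 + (1/2)×3×2 + (1/2)×5×3 + (1/2)×3×6 = 73.0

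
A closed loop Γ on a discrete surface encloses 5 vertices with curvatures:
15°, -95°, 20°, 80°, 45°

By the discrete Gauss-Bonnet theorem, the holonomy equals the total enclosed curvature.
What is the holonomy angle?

Holonomy = total enclosed curvature = 15° + (-95°) + 20° + 80° + 45° = 65°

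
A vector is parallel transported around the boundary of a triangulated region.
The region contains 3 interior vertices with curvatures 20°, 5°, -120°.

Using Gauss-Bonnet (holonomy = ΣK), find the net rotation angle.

Holonomy = total enclosed curvature = 20° + 5° + (-120°) = -95°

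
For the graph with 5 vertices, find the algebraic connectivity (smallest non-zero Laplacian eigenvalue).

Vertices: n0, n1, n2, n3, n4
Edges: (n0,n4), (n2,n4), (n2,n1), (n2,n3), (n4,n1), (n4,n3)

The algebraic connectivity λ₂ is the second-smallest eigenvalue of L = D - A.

Degrees: deg(n0) = 1, deg(n1) = 2, deg(n2) = 3, deg(n3) = 2, deg(n4) = 4.
L = D − A with rows/columns ordered (n0, n1, n2, n3, n4):
  [ 1,  0,  0,  0, -1]
  [ 0,  2, -1,  0, -1]
  [ 0, -1,  3, -1, -1]
  [ 0,  0, -1,  2, -1]
  [-1, -1, -1, -1,  4]
Characteristic polynomial: det(λI − L) = λ(λ − 1)(λ − 2)(λ − 4)(λ − 5).
Roots: λ = 0; (λ − 1) = 0 ⇒ λ = 1; (λ − 2) = 0 ⇒ λ = 2; (λ − 4) = 0 ⇒ λ = 4; (λ − 5) = 0 ⇒ λ = 5.
(Check: the roots sum (with multiplicity) to 12, matching trace L = Σdeg = 2·6 = 12.)
Laplacian eigenvalues: [0.0, 1.0, 2.0, 4.0, 5.0]. Algebraic connectivity (smallest non-zero eigenvalue) = 1.0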